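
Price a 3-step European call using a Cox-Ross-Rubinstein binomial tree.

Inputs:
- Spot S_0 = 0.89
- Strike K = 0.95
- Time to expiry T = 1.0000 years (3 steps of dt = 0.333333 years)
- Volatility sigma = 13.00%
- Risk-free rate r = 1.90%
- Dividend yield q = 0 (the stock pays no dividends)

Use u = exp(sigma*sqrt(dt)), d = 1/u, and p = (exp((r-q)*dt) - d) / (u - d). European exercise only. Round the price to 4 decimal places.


dt = T/N = 0.333333
u = exp(sigma*sqrt(dt)) = 1.077944; d = 1/u = 0.927692
p = (exp((r-q)*dt) - d) / (u - d) = 0.523530
Discount per step: exp(-r*dt) = 0.993687
Stock lattice S(k, i) with i counting down-moves:
  k=0: S(0,0) = 0.8900
  k=1: S(1,0) = 0.9594; S(1,1) = 0.8256
  k=2: S(2,0) = 1.0341; S(2,1) = 0.8900; S(2,2) = 0.7659
  k=3: S(3,0) = 1.1148; S(3,1) = 0.9594; S(3,2) = 0.8256; S(3,3) = 0.7106
Terminal payoffs V(N, i) = max(S_T - K, 0):
  V(3,0) = 0.164753; V(3,1) = 0.009370; V(3,2) = 0.000000; V(3,3) = 0.000000
Backward induction: V(k, i) = exp(-r*dt) * [p * V(k+1, i) + (1-p) * V(k+1, i+1)].
  V(2,0) = exp(-r*dt) * [p*0.164753 + (1-p)*0.009370] = 0.090145
  V(2,1) = exp(-r*dt) * [p*0.009370 + (1-p)*0.000000] = 0.004875
  V(2,2) = exp(-r*dt) * [p*0.000000 + (1-p)*0.000000] = 0.000000
  V(1,0) = exp(-r*dt) * [p*0.090145 + (1-p)*0.004875] = 0.049204
  V(1,1) = exp(-r*dt) * [p*0.004875 + (1-p)*0.000000] = 0.002536
  V(0,0) = exp(-r*dt) * [p*0.049204 + (1-p)*0.002536] = 0.026798

Answer: Price = V(0,0) = 0.0268


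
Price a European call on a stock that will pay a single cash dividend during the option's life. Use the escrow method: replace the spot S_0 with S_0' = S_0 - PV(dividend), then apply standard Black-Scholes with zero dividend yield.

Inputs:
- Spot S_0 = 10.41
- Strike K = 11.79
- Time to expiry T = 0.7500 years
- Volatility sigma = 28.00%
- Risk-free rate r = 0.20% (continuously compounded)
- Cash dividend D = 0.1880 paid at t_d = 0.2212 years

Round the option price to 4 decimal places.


Answer: Price = 0.4599

Derivation:
PV(D) = D * exp(-r * t_d) = 0.1880 * 0.99955770 = 0.18791685
S_0' = S_0 - PV(D) = 10.4100 - 0.18791685 = 10.22208315
d1 = (ln(S_0'/K) + (r + sigma^2/2)*T) / (sigma*sqrt(T)) = -0.46106087
d2 = d1 - sigma*sqrt(T) = -0.70354798
exp(-rT) = 0.99850112
N(d1) = 0.32237747; N(d2) = 0.24085716
C = S_0' * N(d1) - K * exp(-rT) * N(d2) = 10.22208315 * 0.32237747 - 11.7900 * 0.99850112 * 0.24085716 = 0.4599


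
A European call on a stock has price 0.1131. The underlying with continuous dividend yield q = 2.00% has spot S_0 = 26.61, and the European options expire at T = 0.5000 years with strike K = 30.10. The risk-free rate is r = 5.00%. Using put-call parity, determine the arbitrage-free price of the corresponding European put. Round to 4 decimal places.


Put-call parity: C - P = S_0 * exp(-qT) - K * exp(-rT).
S_0 * exp(-qT) = 26.6100 * 0.99004983 = 26.34522608
K * exp(-rT) = 30.1000 * 0.97530991 = 29.35682835
P = C - S*exp(-qT) + K*exp(-rT)
P = 0.1131 - 26.34522608 + 29.35682835 = 3.1247

Answer: Put price = 3.1247


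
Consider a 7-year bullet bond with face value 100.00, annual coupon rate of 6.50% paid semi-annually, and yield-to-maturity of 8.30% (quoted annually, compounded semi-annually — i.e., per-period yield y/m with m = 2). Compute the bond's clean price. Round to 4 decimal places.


Answer: Price = 90.5866

Derivation:
Coupon per period c = face * coupon_rate / m = 3.250000
Periods per year m = 2; per-period yield y/m = 0.041500
Number of cashflows N = 14
Cashflows (t years, CF_t, discount factor 1/(1+y/m)^(m*t), PV):
  t = 0.5000: CF_t = 3.250000, DF = 0.960154, PV = 3.120499
  t = 1.0000: CF_t = 3.250000, DF = 0.921895, PV = 2.996159
  t = 1.5000: CF_t = 3.250000, DF = 0.885161, PV = 2.876773
  t = 2.0000: CF_t = 3.250000, DF = 0.849890, PV = 2.762144
  t = 2.5000: CF_t = 3.250000, DF = 0.816025, PV = 2.652082
  t = 3.0000: CF_t = 3.250000, DF = 0.783510, PV = 2.546406
  t = 3.5000: CF_t = 3.250000, DF = 0.752290, PV = 2.444941
  t = 4.0000: CF_t = 3.250000, DF = 0.722314, PV = 2.347519
  t = 4.5000: CF_t = 3.250000, DF = 0.693532, PV = 2.253979
  t = 5.0000: CF_t = 3.250000, DF = 0.665897, PV = 2.164166
  t = 5.5000: CF_t = 3.250000, DF = 0.639364, PV = 2.077932
  t = 6.0000: CF_t = 3.250000, DF = 0.613887, PV = 1.995134
  t = 6.5000: CF_t = 3.250000, DF = 0.589426, PV = 1.915635
  t = 7.0000: CF_t = 103.250000, DF = 0.565940, PV = 58.433274
Price P = sum_t PV_t = 90.586644


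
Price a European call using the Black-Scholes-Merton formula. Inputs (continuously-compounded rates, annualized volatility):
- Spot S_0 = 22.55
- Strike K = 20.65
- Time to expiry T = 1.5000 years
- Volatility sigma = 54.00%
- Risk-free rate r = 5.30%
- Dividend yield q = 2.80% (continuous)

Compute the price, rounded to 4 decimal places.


Answer: Price = 6.6387

Derivation:
d1 = (ln(S/K) + (r - q + 0.5*sigma^2) * T) / (sigma * sqrt(T)) = 0.52047083
d2 = d1 - sigma * sqrt(T) = -0.14089140
exp(-rT) = 0.92357802; exp(-qT) = 0.95886978
C = S_0 * exp(-qT) * N(d1) - K * exp(-rT) * N(d2)
N(d1) = 0.69863227; N(d2) = 0.44397787
C = 22.5500 * 0.95886978 * 0.69863227 - 20.6500 * 0.92357802 * 0.44397787 = 6.6387


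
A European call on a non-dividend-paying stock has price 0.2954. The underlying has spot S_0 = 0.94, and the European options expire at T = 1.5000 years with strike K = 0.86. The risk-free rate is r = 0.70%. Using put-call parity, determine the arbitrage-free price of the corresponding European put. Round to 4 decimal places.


Answer: Put price = 0.2064

Derivation:
Put-call parity: C - P = S_0 * exp(-qT) - K * exp(-rT).
S_0 * exp(-qT) = 0.9400 * 1.00000000 = 0.94000000
K * exp(-rT) = 0.8600 * 0.98955493 = 0.85101724
P = C - S*exp(-qT) + K*exp(-rT)
P = 0.2954 - 0.94000000 + 0.85101724 = 0.2064


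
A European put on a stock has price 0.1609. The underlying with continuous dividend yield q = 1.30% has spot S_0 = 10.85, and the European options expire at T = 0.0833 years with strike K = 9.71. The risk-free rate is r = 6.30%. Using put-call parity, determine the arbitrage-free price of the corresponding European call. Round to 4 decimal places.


Answer: Call price = 1.3400

Derivation:
Put-call parity: C - P = S_0 * exp(-qT) - K * exp(-rT).
S_0 * exp(-qT) = 10.8500 * 0.99891769 = 10.83825689
K * exp(-rT) = 9.7100 * 0.99476585 = 9.65917637
C = P + S*exp(-qT) - K*exp(-rT)
C = 0.1609 + 10.83825689 - 9.65917637 = 1.3400


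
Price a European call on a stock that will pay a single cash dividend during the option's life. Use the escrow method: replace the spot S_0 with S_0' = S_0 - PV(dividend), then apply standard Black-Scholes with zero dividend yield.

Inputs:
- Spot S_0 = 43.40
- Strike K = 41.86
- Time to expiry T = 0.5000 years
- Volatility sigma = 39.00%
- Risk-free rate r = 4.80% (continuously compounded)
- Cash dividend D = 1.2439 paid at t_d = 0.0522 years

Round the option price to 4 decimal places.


PV(D) = D * exp(-r * t_d) = 1.2439 * 0.99749754 = 1.24078719
S_0' = S_0 - PV(D) = 43.4000 - 1.24078719 = 42.15921281
d1 = (ln(S_0'/K) + (r + sigma^2/2)*T) / (sigma*sqrt(T)) = 0.25074193
d2 = d1 - sigma*sqrt(T) = -0.02502971
exp(-rT) = 0.97628571
N(d1) = 0.59899318; N(d2) = 0.49001563
C = S_0' * N(d1) - K * exp(-rT) * N(d2) = 42.15921281 * 0.59899318 - 41.8600 * 0.97628571 * 0.49001563 = 5.2275

Answer: Price = 5.2275


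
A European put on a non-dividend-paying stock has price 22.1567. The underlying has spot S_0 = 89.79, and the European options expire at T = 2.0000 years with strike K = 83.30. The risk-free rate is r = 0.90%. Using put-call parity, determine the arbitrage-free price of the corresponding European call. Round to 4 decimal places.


Put-call parity: C - P = S_0 * exp(-qT) - K * exp(-rT).
S_0 * exp(-qT) = 89.7900 * 1.00000000 = 89.79000000
K * exp(-rT) = 83.3000 * 0.98216103 = 81.81401400
C = P + S*exp(-qT) - K*exp(-rT)
C = 22.1567 + 89.79000000 - 81.81401400 = 30.1327

Answer: Call price = 30.1327


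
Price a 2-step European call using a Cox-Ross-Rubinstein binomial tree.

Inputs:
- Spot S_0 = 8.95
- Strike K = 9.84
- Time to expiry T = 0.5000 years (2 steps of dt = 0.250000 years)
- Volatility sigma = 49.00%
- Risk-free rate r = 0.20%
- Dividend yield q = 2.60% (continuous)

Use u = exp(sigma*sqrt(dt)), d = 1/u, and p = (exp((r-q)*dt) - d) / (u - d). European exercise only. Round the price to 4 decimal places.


dt = T/N = 0.250000
u = exp(sigma*sqrt(dt)) = 1.277621; d = 1/u = 0.782705
p = (exp((r-q)*dt) - d) / (u - d) = 0.426968
Discount per step: exp(-r*dt) = 0.999500
Stock lattice S(k, i) with i counting down-moves:
  k=0: S(0,0) = 8.9500
  k=1: S(1,0) = 11.4347; S(1,1) = 7.0052
  k=2: S(2,0) = 14.6092; S(2,1) = 8.9500; S(2,2) = 5.4830
Terminal payoffs V(N, i) = max(S_T - K, 0):
  V(2,0) = 4.769230; V(2,1) = 0.000000; V(2,2) = 0.000000
Backward induction: V(k, i) = exp(-r*dt) * [p * V(k+1, i) + (1-p) * V(k+1, i+1)].
  V(1,0) = exp(-r*dt) * [p*4.769230 + (1-p)*0.000000] = 2.035289
  V(1,1) = exp(-r*dt) * [p*0.000000 + (1-p)*0.000000] = 0.000000
  V(0,0) = exp(-r*dt) * [p*2.035289 + (1-p)*0.000000] = 0.868568

Answer: Price = V(0,0) = 0.8686


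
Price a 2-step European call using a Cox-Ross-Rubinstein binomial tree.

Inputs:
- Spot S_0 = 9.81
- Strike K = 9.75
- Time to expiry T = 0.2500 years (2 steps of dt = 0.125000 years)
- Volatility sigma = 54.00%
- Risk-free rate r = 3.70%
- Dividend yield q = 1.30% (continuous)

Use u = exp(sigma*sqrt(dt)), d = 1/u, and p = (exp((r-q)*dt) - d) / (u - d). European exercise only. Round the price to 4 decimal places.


dt = T/N = 0.125000
u = exp(sigma*sqrt(dt)) = 1.210361; d = 1/u = 0.826200
p = (exp((r-q)*dt) - d) / (u - d) = 0.460236
Discount per step: exp(-r*dt) = 0.995386
Stock lattice S(k, i) with i counting down-moves:
  k=0: S(0,0) = 9.8100
  k=1: S(1,0) = 11.8736; S(1,1) = 8.1050
  k=2: S(2,0) = 14.3714; S(2,1) = 9.8100; S(2,2) = 6.6964
Terminal payoffs V(N, i) = max(S_T - K, 0):
  V(2,0) = 4.621397; V(2,1) = 0.060000; V(2,2) = 0.000000
Backward induction: V(k, i) = exp(-r*dt) * [p * V(k+1, i) + (1-p) * V(k+1, i+1)].
  V(1,0) = exp(-r*dt) * [p*4.621397 + (1-p)*0.060000] = 2.149354
  V(1,1) = exp(-r*dt) * [p*0.060000 + (1-p)*0.000000] = 0.027487
  V(0,0) = exp(-r*dt) * [p*2.149354 + (1-p)*0.027487] = 0.999413

Answer: Price = V(0,0) = 0.9994


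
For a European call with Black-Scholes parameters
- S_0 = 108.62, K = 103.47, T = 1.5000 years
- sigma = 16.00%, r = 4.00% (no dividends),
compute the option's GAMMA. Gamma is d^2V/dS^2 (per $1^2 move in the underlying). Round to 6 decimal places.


Answer: Gamma = 0.015153

Derivation:
d1 = 0.6520431315; d2 = 0.4560839520
phi(d1) = 0.3225430524; exp(-qT) = 1.0000000000; exp(-rT) = 0.9417645336
Gamma = exp(-qT) * phi(d1) / (S * sigma * sqrt(T)) = 1.0000000000 * 0.3225430524 / (108.6200 * 0.1600 * 1.2247448714) = 0.015153


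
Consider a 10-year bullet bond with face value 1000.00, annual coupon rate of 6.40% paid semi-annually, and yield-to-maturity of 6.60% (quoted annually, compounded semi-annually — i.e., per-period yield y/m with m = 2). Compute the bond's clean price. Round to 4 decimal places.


Answer: Price = 985.5269

Derivation:
Coupon per period c = face * coupon_rate / m = 32.000000
Periods per year m = 2; per-period yield y/m = 0.033000
Number of cashflows N = 20
Cashflows (t years, CF_t, discount factor 1/(1+y/m)^(m*t), PV):
  t = 0.5000: CF_t = 32.000000, DF = 0.968054, PV = 30.977735
  t = 1.0000: CF_t = 32.000000, DF = 0.937129, PV = 29.988127
  t = 1.5000: CF_t = 32.000000, DF = 0.907192, PV = 29.030132
  t = 2.0000: CF_t = 32.000000, DF = 0.878211, PV = 28.102742
  t = 2.5000: CF_t = 32.000000, DF = 0.850156, PV = 27.204977
  t = 3.0000: CF_t = 32.000000, DF = 0.822997, PV = 26.335893
  t = 3.5000: CF_t = 32.000000, DF = 0.796705, PV = 25.494572
  t = 4.0000: CF_t = 32.000000, DF = 0.771254, PV = 24.680128
  t = 4.5000: CF_t = 32.000000, DF = 0.746616, PV = 23.891702
  t = 5.0000: CF_t = 32.000000, DF = 0.722764, PV = 23.128462
  t = 5.5000: CF_t = 32.000000, DF = 0.699675, PV = 22.389606
  t = 6.0000: CF_t = 32.000000, DF = 0.677323, PV = 21.674352
  t = 6.5000: CF_t = 32.000000, DF = 0.655686, PV = 20.981948
  t = 7.0000: CF_t = 32.000000, DF = 0.634739, PV = 20.311663
  t = 7.5000: CF_t = 32.000000, DF = 0.614462, PV = 19.662791
  t = 8.0000: CF_t = 32.000000, DF = 0.594833, PV = 19.034647
  t = 8.5000: CF_t = 32.000000, DF = 0.575830, PV = 18.426570
  t = 9.0000: CF_t = 32.000000, DF = 0.557435, PV = 17.837919
  t = 9.5000: CF_t = 32.000000, DF = 0.539627, PV = 17.268073
  t = 10.0000: CF_t = 1032.000000, DF = 0.522388, PV = 539.104885
Price P = sum_t PV_t = 985.526923


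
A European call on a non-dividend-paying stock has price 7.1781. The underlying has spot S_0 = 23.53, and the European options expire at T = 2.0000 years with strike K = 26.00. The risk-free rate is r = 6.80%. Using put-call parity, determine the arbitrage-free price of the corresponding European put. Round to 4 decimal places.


Put-call parity: C - P = S_0 * exp(-qT) - K * exp(-rT).
S_0 * exp(-qT) = 23.5300 * 1.00000000 = 23.53000000
K * exp(-rT) = 26.0000 * 0.87284263 = 22.69390844
P = C - S*exp(-qT) + K*exp(-rT)
P = 7.1781 - 23.53000000 + 22.69390844 = 6.3420

Answer: Put price = 6.3420


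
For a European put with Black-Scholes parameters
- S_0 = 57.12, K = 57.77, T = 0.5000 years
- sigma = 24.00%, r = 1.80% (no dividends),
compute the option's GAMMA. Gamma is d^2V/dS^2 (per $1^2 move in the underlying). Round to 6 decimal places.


Answer: Gamma = 0.041051

Derivation:
d1 = 0.0712098262; d2 = -0.0984958013
phi(d1) = 0.3979320755; exp(-qT) = 1.0000000000; exp(-rT) = 0.9910403788
Gamma = exp(-qT) * phi(d1) / (S * sigma * sqrt(T)) = 1.0000000000 * 0.3979320755 / (57.1200 * 0.2400 * 0.7071067812) = 0.041051


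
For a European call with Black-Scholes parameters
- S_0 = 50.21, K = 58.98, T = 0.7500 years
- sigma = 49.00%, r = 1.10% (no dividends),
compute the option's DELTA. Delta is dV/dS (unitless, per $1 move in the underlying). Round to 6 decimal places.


d1 = -0.1477467460; d2 = -0.5720991939
phi(d1) = 0.3946116810; exp(-qT) = 1.0000000000; exp(-rT) = 0.9917839379
N(d1) = 0.4412713192
Delta = exp(-qT) * N(d1) = 1.0000000000 * 0.4412713192 = 0.441271

Answer: Delta = 0.441271


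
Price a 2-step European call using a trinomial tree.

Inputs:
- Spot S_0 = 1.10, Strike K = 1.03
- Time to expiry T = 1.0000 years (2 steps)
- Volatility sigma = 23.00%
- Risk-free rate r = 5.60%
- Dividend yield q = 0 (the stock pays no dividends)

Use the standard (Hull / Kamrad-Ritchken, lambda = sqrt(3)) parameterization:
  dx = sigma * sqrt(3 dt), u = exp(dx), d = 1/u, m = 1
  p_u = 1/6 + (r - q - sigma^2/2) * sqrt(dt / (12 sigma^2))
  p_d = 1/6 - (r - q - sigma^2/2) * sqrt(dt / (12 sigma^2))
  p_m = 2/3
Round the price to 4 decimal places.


dt = T/N = 0.500000; dx = sigma*sqrt(3*dt) = 0.281691
u = exp(dx) = 1.325370; d = 1/u = 0.754507
p_u = 0.192892, p_m = 0.666667, p_d = 0.140441
Discount per step: exp(-r*dt) = 0.972388
Stock lattice S(k, j) with j the centered position index:
  k=0: S(0,+0) = 1.1000
  k=1: S(1,-1) = 0.8300; S(1,+0) = 1.1000; S(1,+1) = 1.4579
  k=2: S(2,-2) = 0.6262; S(2,-1) = 0.8300; S(2,+0) = 1.1000; S(2,+1) = 1.4579; S(2,+2) = 1.9323
Terminal payoffs V(N, j) = max(S_T - K, 0):
  V(2,-2) = 0.000000; V(2,-1) = 0.000000; V(2,+0) = 0.070000; V(2,+1) = 0.427906; V(2,+2) = 0.902265
Backward induction: V(k, j) = exp(-r*dt) * [p_u * V(k+1, j+1) + p_m * V(k+1, j) + p_d * V(k+1, j-1)]
  V(1,-1) = exp(-r*dt) * [p_u*0.070000 + p_m*0.000000 + p_d*0.000000] = 0.013130
  V(1,+0) = exp(-r*dt) * [p_u*0.427906 + p_m*0.070000 + p_d*0.000000] = 0.125639
  V(1,+1) = exp(-r*dt) * [p_u*0.902265 + p_m*0.427906 + p_d*0.070000] = 0.456188
  V(0,+0) = exp(-r*dt) * [p_u*0.456188 + p_m*0.125639 + p_d*0.013130] = 0.168805

Answer: Price = V(0,0) = 0.1688


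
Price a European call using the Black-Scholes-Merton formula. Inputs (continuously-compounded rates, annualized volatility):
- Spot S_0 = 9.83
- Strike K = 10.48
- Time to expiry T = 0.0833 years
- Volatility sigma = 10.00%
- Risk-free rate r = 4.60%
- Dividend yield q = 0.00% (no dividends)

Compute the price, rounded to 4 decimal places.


d1 = (ln(S/K) + (r - q + 0.5*sigma^2) * T) / (sigma * sqrt(T)) = -2.07130429
d2 = d1 - sigma * sqrt(T) = -2.10016603
exp(-rT) = 0.99617553; exp(-qT) = 1.00000000
C = S_0 * exp(-qT) * N(d1) - K * exp(-rT) * N(d2)
N(d1) = 0.01916518; N(d2) = 0.01785712
C = 9.8300 * 1.00000000 * 0.01916518 - 10.4800 * 0.99617553 * 0.01785712 = 0.0020

Answer: Price = 0.0020


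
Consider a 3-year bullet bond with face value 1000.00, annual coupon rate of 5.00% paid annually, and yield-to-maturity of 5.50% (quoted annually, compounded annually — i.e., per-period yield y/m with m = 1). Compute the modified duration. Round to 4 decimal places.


Answer: Modified duration = 2.7094

Derivation:
Coupon per period c = face * coupon_rate / m = 50.000000
Periods per year m = 1; per-period yield y/m = 0.055000
Number of cashflows N = 3
Cashflows (t years, CF_t, discount factor 1/(1+y/m)^(m*t), PV):
  t = 1.0000: CF_t = 50.000000, DF = 0.947867, PV = 47.393365
  t = 2.0000: CF_t = 50.000000, DF = 0.898452, PV = 44.922621
  t = 3.0000: CF_t = 1050.000000, DF = 0.851614, PV = 894.194347
Price P = sum_t PV_t = 986.510333
First compute Macaulay numerator sum_t t * PV_t:
  t * PV_t at t = 1.0000: 47.393365
  t * PV_t at t = 2.0000: 89.845242
  t * PV_t at t = 3.0000: 2682.583042
Macaulay duration D = 2819.821649 / 986.510333 = 2.858380
Modified duration = D / (1 + y/m) = 2.858380 / (1 + 0.055000) = 2.709365


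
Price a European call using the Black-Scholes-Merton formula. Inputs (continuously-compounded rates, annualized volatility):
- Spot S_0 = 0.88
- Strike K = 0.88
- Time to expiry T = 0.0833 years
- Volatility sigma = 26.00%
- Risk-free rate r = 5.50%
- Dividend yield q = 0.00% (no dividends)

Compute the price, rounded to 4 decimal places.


d1 = (ln(S/K) + (r - q + 0.5*sigma^2) * T) / (sigma * sqrt(T)) = 0.09857394
d2 = d1 - sigma * sqrt(T) = 0.02353342
exp(-rT) = 0.99542898; exp(-qT) = 1.00000000
C = S_0 * exp(-qT) * N(d1) - K * exp(-rT) * N(d2)
N(d1) = 0.53926172; N(d2) = 0.50938761
C = 0.8800 * 1.00000000 * 0.53926172 - 0.8800 * 0.99542898 * 0.50938761 = 0.0283

Answer: Price = 0.0283


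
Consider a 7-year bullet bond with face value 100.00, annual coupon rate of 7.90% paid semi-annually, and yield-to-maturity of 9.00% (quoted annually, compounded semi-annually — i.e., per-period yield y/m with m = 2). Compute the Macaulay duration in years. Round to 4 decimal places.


Coupon per period c = face * coupon_rate / m = 3.950000
Periods per year m = 2; per-period yield y/m = 0.045000
Number of cashflows N = 14
Cashflows (t years, CF_t, discount factor 1/(1+y/m)^(m*t), PV):
  t = 0.5000: CF_t = 3.950000, DF = 0.956938, PV = 3.779904
  t = 1.0000: CF_t = 3.950000, DF = 0.915730, PV = 3.617133
  t = 1.5000: CF_t = 3.950000, DF = 0.876297, PV = 3.461372
  t = 2.0000: CF_t = 3.950000, DF = 0.838561, PV = 3.312317
  t = 2.5000: CF_t = 3.950000, DF = 0.802451, PV = 3.169682
  t = 3.0000: CF_t = 3.950000, DF = 0.767896, PV = 3.033188
  t = 3.5000: CF_t = 3.950000, DF = 0.734828, PV = 2.902572
  t = 4.0000: CF_t = 3.950000, DF = 0.703185, PV = 2.777581
  t = 4.5000: CF_t = 3.950000, DF = 0.672904, PV = 2.657972
  t = 5.0000: CF_t = 3.950000, DF = 0.643928, PV = 2.543514
  t = 5.5000: CF_t = 3.950000, DF = 0.616199, PV = 2.433985
  t = 6.0000: CF_t = 3.950000, DF = 0.589664, PV = 2.329172
  t = 6.5000: CF_t = 3.950000, DF = 0.564272, PV = 2.228873
  t = 7.0000: CF_t = 103.950000, DF = 0.539973, PV = 56.130179
Price P = sum_t PV_t = 94.377446
Macaulay numerator sum_t t * PV_t:
  t * PV_t at t = 0.5000: 1.889952
  t * PV_t at t = 1.0000: 3.617133
  t * PV_t at t = 1.5000: 5.192057
  t * PV_t at t = 2.0000: 6.624635
  t * PV_t at t = 2.5000: 7.924204
  t * PV_t at t = 3.0000: 9.099564
  t * PV_t at t = 3.5000: 10.159003
  t * PV_t at t = 4.0000: 11.110325
  t * PV_t at t = 4.5000: 11.960876
  t * PV_t at t = 5.0000: 12.717572
  t * PV_t at t = 5.5000: 13.386918
  t * PV_t at t = 6.0000: 13.975034
  t * PV_t at t = 6.5000: 14.487674
  t * PV_t at t = 7.0000: 392.911253
Macaulay duration D = (sum_t t * PV_t) / P = 515.056201 / 94.377446 = 5.457408

Answer: Macaulay duration = 5.4574 years


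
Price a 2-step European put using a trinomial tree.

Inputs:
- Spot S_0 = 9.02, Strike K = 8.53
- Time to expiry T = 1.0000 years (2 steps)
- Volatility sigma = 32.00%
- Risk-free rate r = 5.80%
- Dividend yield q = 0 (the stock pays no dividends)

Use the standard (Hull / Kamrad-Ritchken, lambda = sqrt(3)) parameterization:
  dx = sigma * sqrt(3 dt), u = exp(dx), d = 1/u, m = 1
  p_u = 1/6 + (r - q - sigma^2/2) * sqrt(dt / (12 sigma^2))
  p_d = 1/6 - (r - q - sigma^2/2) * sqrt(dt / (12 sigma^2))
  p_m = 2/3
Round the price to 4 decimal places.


dt = T/N = 0.500000; dx = sigma*sqrt(3*dt) = 0.391918
u = exp(dx) = 1.479817; d = 1/u = 0.675759
p_u = 0.171004, p_m = 0.666667, p_d = 0.162329
Discount per step: exp(-r*dt) = 0.971416
Stock lattice S(k, j) with j the centered position index:
  k=0: S(0,+0) = 9.0200
  k=1: S(1,-1) = 6.0953; S(1,+0) = 9.0200; S(1,+1) = 13.3479
  k=2: S(2,-2) = 4.1190; S(2,-1) = 6.0953; S(2,+0) = 9.0200; S(2,+1) = 13.3479; S(2,+2) = 19.7525
Terminal payoffs V(N, j) = max(K - S_T, 0):
  V(2,-2) = 4.411012; V(2,-1) = 2.434651; V(2,+0) = 0.000000; V(2,+1) = 0.000000; V(2,+2) = 0.000000
Backward induction: V(k, j) = exp(-r*dt) * [p_u * V(k+1, j+1) + p_m * V(k+1, j) + p_d * V(k+1, j-1)]
  V(1,-1) = exp(-r*dt) * [p_u*0.000000 + p_m*2.434651 + p_d*4.411012] = 2.272275
  V(1,+0) = exp(-r*dt) * [p_u*0.000000 + p_m*0.000000 + p_d*2.434651] = 0.383918
  V(1,+1) = exp(-r*dt) * [p_u*0.000000 + p_m*0.000000 + p_d*0.000000] = 0.000000
  V(0,+0) = exp(-r*dt) * [p_u*0.000000 + p_m*0.383918 + p_d*2.272275] = 0.606943

Answer: Price = V(0,0) = 0.6069


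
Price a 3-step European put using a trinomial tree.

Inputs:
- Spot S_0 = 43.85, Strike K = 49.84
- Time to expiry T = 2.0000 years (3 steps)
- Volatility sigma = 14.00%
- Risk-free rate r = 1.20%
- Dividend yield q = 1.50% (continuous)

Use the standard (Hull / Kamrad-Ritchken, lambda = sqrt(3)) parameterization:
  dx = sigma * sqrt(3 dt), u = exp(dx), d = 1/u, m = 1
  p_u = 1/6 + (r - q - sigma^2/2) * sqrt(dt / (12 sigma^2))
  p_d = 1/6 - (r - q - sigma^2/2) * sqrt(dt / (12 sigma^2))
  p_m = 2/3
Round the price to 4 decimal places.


dt = T/N = 0.666667; dx = sigma*sqrt(3*dt) = 0.197990
u = exp(dx) = 1.218950; d = 1/u = 0.820378
p_u = 0.145117, p_m = 0.666667, p_d = 0.188217
Discount per step: exp(-r*dt) = 0.992032
Stock lattice S(k, j) with j the centered position index:
  k=0: S(0,+0) = 43.8500
  k=1: S(1,-1) = 35.9736; S(1,+0) = 43.8500; S(1,+1) = 53.4510
  k=2: S(2,-2) = 29.5119; S(2,-1) = 35.9736; S(2,+0) = 43.8500; S(2,+1) = 53.4510; S(2,+2) = 65.1541
  k=3: S(3,-3) = 24.2110; S(3,-2) = 29.5119; S(3,-1) = 35.9736; S(3,+0) = 43.8500; S(3,+1) = 53.4510; S(3,+2) = 65.1541; S(3,+3) = 79.4195
Terminal payoffs V(N, j) = max(K - S_T, 0):
  V(3,-3) = 25.629050; V(3,-2) = 20.328060; V(3,-1) = 13.866419; V(3,+0) = 5.990000; V(3,+1) = 0.000000; V(3,+2) = 0.000000; V(3,+3) = 0.000000
Backward induction: V(k, j) = exp(-r*dt) * [p_u * V(k+1, j+1) + p_m * V(k+1, j) + p_d * V(k+1, j-1)]
  V(2,-2) = exp(-r*dt) * [p_u*13.866419 + p_m*20.328060 + p_d*25.629050] = 20.225648
  V(2,-1) = exp(-r*dt) * [p_u*5.990000 + p_m*13.866419 + p_d*20.328060] = 13.828534
  V(2,+0) = exp(-r*dt) * [p_u*0.000000 + p_m*5.990000 + p_d*13.866419] = 6.550608
  V(2,+1) = exp(-r*dt) * [p_u*0.000000 + p_m*0.000000 + p_d*5.990000] = 1.118434
  V(2,+2) = exp(-r*dt) * [p_u*0.000000 + p_m*0.000000 + p_d*0.000000] = 0.000000
  V(1,-1) = exp(-r*dt) * [p_u*6.550608 + p_m*13.828534 + p_d*20.225648] = 13.865063
  V(1,+0) = exp(-r*dt) * [p_u*1.118434 + p_m*6.550608 + p_d*13.828534] = 7.075306
  V(1,+1) = exp(-r*dt) * [p_u*0.000000 + p_m*1.118434 + p_d*6.550608] = 1.962791
  V(0,+0) = exp(-r*dt) * [p_u*1.962791 + p_m*7.075306 + p_d*13.865063] = 7.550691

Answer: Price = V(0,0) = 7.5507


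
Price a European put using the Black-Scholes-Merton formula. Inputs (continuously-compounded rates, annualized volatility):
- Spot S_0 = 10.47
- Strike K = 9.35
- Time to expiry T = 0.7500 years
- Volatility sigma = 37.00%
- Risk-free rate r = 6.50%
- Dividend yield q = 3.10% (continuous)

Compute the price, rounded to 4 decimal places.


d1 = (ln(S/K) + (r - q + 0.5*sigma^2) * T) / (sigma * sqrt(T)) = 0.59287688
d2 = d1 - sigma * sqrt(T) = 0.27244748
exp(-rT) = 0.95241920; exp(-qT) = 0.97701820
P = K * exp(-rT) * N(-d2) - S_0 * exp(-qT) * N(-d1)
N(-d1) = 0.27663178; N(-d2) = 0.39263899
P = 9.3500 * 0.95241920 * 0.39263899 - 10.4700 * 0.97701820 * 0.27663178 = 0.6667

Answer: Price = 0.6667


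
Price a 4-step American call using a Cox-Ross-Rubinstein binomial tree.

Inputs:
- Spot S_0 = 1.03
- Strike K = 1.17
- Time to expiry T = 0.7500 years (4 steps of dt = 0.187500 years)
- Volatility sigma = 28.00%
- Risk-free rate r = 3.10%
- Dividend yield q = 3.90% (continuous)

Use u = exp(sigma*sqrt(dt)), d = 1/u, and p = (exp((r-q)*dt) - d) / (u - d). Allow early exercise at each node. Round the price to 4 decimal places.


dt = T/N = 0.187500
u = exp(sigma*sqrt(dt)) = 1.128900; d = 1/u = 0.885818
p = (exp((r-q)*dt) - d) / (u - d) = 0.463560
Discount per step: exp(-r*dt) = 0.994204
Stock lattice S(k, i) with i counting down-moves:
  k=0: S(0,0) = 1.0300
  k=1: S(1,0) = 1.1628; S(1,1) = 0.9124
  k=2: S(2,0) = 1.3126; S(2,1) = 1.0300; S(2,2) = 0.8082
  k=3: S(3,0) = 1.4818; S(3,1) = 1.1628; S(3,2) = 0.9124; S(3,3) = 0.7159
  k=4: S(4,0) = 1.6729; S(4,1) = 1.3126; S(4,2) = 1.0300; S(4,3) = 0.8082; S(4,4) = 0.6342
Terminal payoffs V(N, i) = max(S_T - K, 0):
  V(4,0) = 0.502857; V(4,1) = 0.142647; V(4,2) = 0.000000; V(4,3) = 0.000000; V(4,4) = 0.000000
Backward induction: V(k, i) = exp(-r*dt) * [p * V(k+1, i) + (1-p) * V(k+1, i+1)]; then take max(V_cont, immediate exercise) for American.
  V(3,0) = exp(-r*dt) * [p*0.502857 + (1-p)*0.142647] = 0.307832; exercise = 0.311847; V(3,0) = max -> 0.311847
  V(3,1) = exp(-r*dt) * [p*0.142647 + (1-p)*0.000000] = 0.065742; exercise = 0.000000; V(3,1) = max -> 0.065742
  V(3,2) = exp(-r*dt) * [p*0.000000 + (1-p)*0.000000] = 0.000000; exercise = 0.000000; V(3,2) = max -> 0.000000
  V(3,3) = exp(-r*dt) * [p*0.000000 + (1-p)*0.000000] = 0.000000; exercise = 0.000000; V(3,3) = max -> 0.000000
  V(2,0) = exp(-r*dt) * [p*0.311847 + (1-p)*0.065742] = 0.178785; exercise = 0.142647; V(2,0) = max -> 0.178785
  V(2,1) = exp(-r*dt) * [p*0.065742 + (1-p)*0.000000] = 0.030299; exercise = 0.000000; V(2,1) = max -> 0.030299
  V(2,2) = exp(-r*dt) * [p*0.000000 + (1-p)*0.000000] = 0.000000; exercise = 0.000000; V(2,2) = max -> 0.000000
  V(1,0) = exp(-r*dt) * [p*0.178785 + (1-p)*0.030299] = 0.098556; exercise = 0.000000; V(1,0) = max -> 0.098556
  V(1,1) = exp(-r*dt) * [p*0.030299 + (1-p)*0.000000] = 0.013964; exercise = 0.000000; V(1,1) = max -> 0.013964
  V(0,0) = exp(-r*dt) * [p*0.098556 + (1-p)*0.013964] = 0.052869; exercise = 0.000000; V(0,0) = max -> 0.052869

Answer: Price = V(0,0) = 0.0529


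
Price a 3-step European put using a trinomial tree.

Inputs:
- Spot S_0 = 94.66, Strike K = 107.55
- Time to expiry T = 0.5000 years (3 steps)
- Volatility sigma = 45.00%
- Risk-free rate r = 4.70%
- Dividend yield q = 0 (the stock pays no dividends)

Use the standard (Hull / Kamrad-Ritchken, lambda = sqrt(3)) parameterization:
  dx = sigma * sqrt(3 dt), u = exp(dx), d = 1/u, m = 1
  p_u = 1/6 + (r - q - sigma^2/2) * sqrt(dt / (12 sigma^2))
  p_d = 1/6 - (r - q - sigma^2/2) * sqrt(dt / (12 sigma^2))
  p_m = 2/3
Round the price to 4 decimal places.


Answer: Price = V(0,0) = 18.8816

Derivation:
dt = T/N = 0.166667; dx = sigma*sqrt(3*dt) = 0.318198
u = exp(dx) = 1.374648; d = 1/u = 0.727459
p_u = 0.152459, p_m = 0.666667, p_d = 0.180874
Discount per step: exp(-r*dt) = 0.992197
Stock lattice S(k, j) with j the centered position index:
  k=0: S(0,+0) = 94.6600
  k=1: S(1,-1) = 68.8612; S(1,+0) = 94.6600; S(1,+1) = 130.1242
  k=2: S(2,-2) = 50.0937; S(2,-1) = 68.8612; S(2,+0) = 94.6600; S(2,+1) = 130.1242; S(2,+2) = 178.8751
  k=3: S(3,-3) = 36.4411; S(3,-2) = 50.0937; S(3,-1) = 68.8612; S(3,+0) = 94.6600; S(3,+1) = 130.1242; S(3,+2) = 178.8751; S(3,+3) = 245.8903
Terminal payoffs V(N, j) = max(K - S_T, 0):
  V(3,-3) = 71.108896; V(3,-2) = 57.456291; V(3,-1) = 38.688759; V(3,+0) = 12.890000; V(3,+1) = 0.000000; V(3,+2) = 0.000000; V(3,+3) = 0.000000
Backward induction: V(k, j) = exp(-r*dt) * [p_u * V(k+1, j+1) + p_m * V(k+1, j) + p_d * V(k+1, j-1)]
  V(2,-2) = exp(-r*dt) * [p_u*38.688759 + p_m*57.456291 + p_d*71.108896] = 56.619158
  V(2,-1) = exp(-r*dt) * [p_u*12.890000 + p_m*38.688759 + p_d*57.456291] = 37.852394
  V(2,+0) = exp(-r*dt) * [p_u*0.000000 + p_m*12.890000 + p_d*38.688759] = 15.469481
  V(2,+1) = exp(-r*dt) * [p_u*0.000000 + p_m*0.000000 + p_d*12.890000] = 2.313278
  V(2,+2) = exp(-r*dt) * [p_u*0.000000 + p_m*0.000000 + p_d*0.000000] = 0.000000
  V(1,-1) = exp(-r*dt) * [p_u*15.469481 + p_m*37.852394 + p_d*56.619158] = 37.539130
  V(1,+0) = exp(-r*dt) * [p_u*2.313278 + p_m*15.469481 + p_d*37.852394] = 17.375549
  V(1,+1) = exp(-r*dt) * [p_u*0.000000 + p_m*2.313278 + p_d*15.469481] = 4.306351
  V(0,+0) = exp(-r*dt) * [p_u*4.306351 + p_m*17.375549 + p_d*37.539130] = 18.881618


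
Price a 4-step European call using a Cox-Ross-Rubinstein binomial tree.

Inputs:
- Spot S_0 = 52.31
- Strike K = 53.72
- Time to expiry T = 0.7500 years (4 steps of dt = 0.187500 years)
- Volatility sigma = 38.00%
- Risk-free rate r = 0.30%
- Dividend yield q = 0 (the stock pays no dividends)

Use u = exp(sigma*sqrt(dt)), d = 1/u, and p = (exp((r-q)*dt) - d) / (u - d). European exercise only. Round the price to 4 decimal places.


Answer: Price = V(0,0) = 6.1182

Derivation:
dt = T/N = 0.187500
u = exp(sigma*sqrt(dt)) = 1.178856; d = 1/u = 0.848280
p = (exp((r-q)*dt) - d) / (u - d) = 0.460658
Discount per step: exp(-r*dt) = 0.999438
Stock lattice S(k, i) with i counting down-moves:
  k=0: S(0,0) = 52.3100
  k=1: S(1,0) = 61.6660; S(1,1) = 44.3735
  k=2: S(2,0) = 72.6953; S(2,1) = 52.3100; S(2,2) = 37.6412
  k=3: S(3,0) = 85.6974; S(3,1) = 61.6660; S(3,2) = 44.3735; S(3,3) = 31.9302
  k=4: S(4,0) = 101.0249; S(4,1) = 72.6953; S(4,2) = 52.3100; S(4,3) = 37.6412; S(4,4) = 27.0858
Terminal payoffs V(N, i) = max(S_T - K, 0):
  V(4,0) = 47.304884; V(4,1) = 18.975335; V(4,2) = 0.000000; V(4,3) = 0.000000; V(4,4) = 0.000000
Backward induction: V(k, i) = exp(-r*dt) * [p * V(k+1, i) + (1-p) * V(k+1, i+1)].
  V(3,0) = exp(-r*dt) * [p*47.304884 + (1-p)*18.975335] = 32.007571
  V(3,1) = exp(-r*dt) * [p*18.975335 + (1-p)*0.000000] = 8.736232
  V(3,2) = exp(-r*dt) * [p*0.000000 + (1-p)*0.000000] = 0.000000
  V(3,3) = exp(-r*dt) * [p*0.000000 + (1-p)*0.000000] = 0.000000
  V(2,0) = exp(-r*dt) * [p*32.007571 + (1-p)*8.736232] = 19.445429
  V(2,1) = exp(-r*dt) * [p*8.736232 + (1-p)*0.000000] = 4.022156
  V(2,2) = exp(-r*dt) * [p*0.000000 + (1-p)*0.000000] = 0.000000
  V(1,0) = exp(-r*dt) * [p*19.445429 + (1-p)*4.022156] = 11.120759
  V(1,1) = exp(-r*dt) * [p*4.022156 + (1-p)*0.000000] = 1.851798
  V(0,0) = exp(-r*dt) * [p*11.120759 + (1-p)*1.851798] = 6.118180


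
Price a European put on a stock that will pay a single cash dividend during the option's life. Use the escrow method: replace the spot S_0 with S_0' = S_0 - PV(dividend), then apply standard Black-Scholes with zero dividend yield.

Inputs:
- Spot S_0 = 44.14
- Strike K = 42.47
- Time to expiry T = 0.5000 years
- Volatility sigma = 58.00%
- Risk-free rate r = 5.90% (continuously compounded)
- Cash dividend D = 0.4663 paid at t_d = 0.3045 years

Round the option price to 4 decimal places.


Answer: Price = 5.7423

Derivation:
PV(D) = D * exp(-r * t_d) = 0.4663 * 0.98219492 = 0.45799749
S_0' = S_0 - PV(D) = 44.1400 - 0.45799749 = 43.68200251
d1 = (ln(S_0'/K) + (r + sigma^2/2)*T) / (sigma*sqrt(T)) = 0.34560022
d2 = d1 - sigma*sqrt(T) = -0.06452171
exp(-rT) = 0.97093088
N(-d1) = 0.36482159; N(-d2) = 0.52572259
P = K * exp(-rT) * N(-d2) - S_0' * N(-d1) = 42.4700 * 0.97093088 * 0.52572259 - 43.68200251 * 0.36482159 = 5.7423


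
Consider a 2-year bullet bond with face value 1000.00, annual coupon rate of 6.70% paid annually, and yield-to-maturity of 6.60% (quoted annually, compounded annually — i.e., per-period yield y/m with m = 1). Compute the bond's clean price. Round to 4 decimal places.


Coupon per period c = face * coupon_rate / m = 67.000000
Periods per year m = 1; per-period yield y/m = 0.066000
Number of cashflows N = 2
Cashflows (t years, CF_t, discount factor 1/(1+y/m)^(m*t), PV):
  t = 1.0000: CF_t = 67.000000, DF = 0.938086, PV = 62.851782
  t = 2.0000: CF_t = 1067.000000, DF = 0.880006, PV = 938.966310
Price P = sum_t PV_t = 1001.818092

Answer: Price = 1001.8181


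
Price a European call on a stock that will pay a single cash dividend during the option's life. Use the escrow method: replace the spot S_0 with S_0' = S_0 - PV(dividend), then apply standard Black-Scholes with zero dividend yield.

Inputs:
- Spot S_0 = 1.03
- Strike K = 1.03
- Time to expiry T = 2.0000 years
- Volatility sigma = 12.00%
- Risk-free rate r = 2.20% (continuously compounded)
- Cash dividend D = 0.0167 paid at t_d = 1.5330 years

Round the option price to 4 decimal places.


PV(D) = D * exp(-r * t_d) = 0.0167 * 0.96683638 = 0.01614617
S_0' = S_0 - PV(D) = 1.0300 - 0.01614617 = 1.01385383
d1 = (ln(S_0'/K) + (r + sigma^2/2)*T) / (sigma*sqrt(T)) = 0.25102257
d2 = d1 - sigma*sqrt(T) = 0.08131694
exp(-rT) = 0.95695396
N(d1) = 0.59910167; N(d2) = 0.53240505
C = S_0' * N(d1) - K * exp(-rT) * N(d2) = 1.01385383 * 0.59910167 - 1.0300 * 0.95695396 * 0.53240505 = 0.0826

Answer: Price = 0.0826


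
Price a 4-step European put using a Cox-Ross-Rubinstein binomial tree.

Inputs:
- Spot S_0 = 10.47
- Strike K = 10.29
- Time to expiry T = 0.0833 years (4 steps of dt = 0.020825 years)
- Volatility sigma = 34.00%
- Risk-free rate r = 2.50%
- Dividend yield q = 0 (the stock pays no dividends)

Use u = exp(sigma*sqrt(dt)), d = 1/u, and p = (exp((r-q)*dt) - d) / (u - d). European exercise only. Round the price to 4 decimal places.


Answer: Price = V(0,0) = 0.3159

Derivation:
dt = T/N = 0.020825
u = exp(sigma*sqrt(dt)) = 1.050289; d = 1/u = 0.952119
p = (exp((r-q)*dt) - d) / (u - d) = 0.493041
Discount per step: exp(-r*dt) = 0.999480
Stock lattice S(k, i) with i counting down-moves:
  k=0: S(0,0) = 10.4700
  k=1: S(1,0) = 10.9965; S(1,1) = 9.9687
  k=2: S(2,0) = 11.5495; S(2,1) = 10.4700; S(2,2) = 9.4914
  k=3: S(3,0) = 12.1303; S(3,1) = 10.9965; S(3,2) = 9.9687; S(3,3) = 9.0369
  k=4: S(4,0) = 12.7403; S(4,1) = 11.5495; S(4,2) = 10.4700; S(4,3) = 9.4914; S(4,4) = 8.6042
Terminal payoffs V(N, i) = max(K - S_T, 0):
  V(4,0) = 0.000000; V(4,1) = 0.000000; V(4,2) = 0.000000; V(4,3) = 0.798619; V(4,4) = 1.685768
Backward induction: V(k, i) = exp(-r*dt) * [p * V(k+1, i) + (1-p) * V(k+1, i+1)].
  V(3,0) = exp(-r*dt) * [p*0.000000 + (1-p)*0.000000] = 0.000000
  V(3,1) = exp(-r*dt) * [p*0.000000 + (1-p)*0.000000] = 0.000000
  V(3,2) = exp(-r*dt) * [p*0.000000 + (1-p)*0.798619] = 0.404656
  V(3,3) = exp(-r*dt) * [p*0.798619 + (1-p)*1.685768] = 1.247717
  V(2,0) = exp(-r*dt) * [p*0.000000 + (1-p)*0.000000] = 0.000000
  V(2,1) = exp(-r*dt) * [p*0.000000 + (1-p)*0.404656] = 0.205037
  V(2,2) = exp(-r*dt) * [p*0.404656 + (1-p)*1.247717] = 0.831621
  V(1,0) = exp(-r*dt) * [p*0.000000 + (1-p)*0.205037] = 0.103892
  V(1,1) = exp(-r*dt) * [p*0.205037 + (1-p)*0.831621] = 0.522418
  V(0,0) = exp(-r*dt) * [p*0.103892 + (1-p)*0.522418] = 0.315903


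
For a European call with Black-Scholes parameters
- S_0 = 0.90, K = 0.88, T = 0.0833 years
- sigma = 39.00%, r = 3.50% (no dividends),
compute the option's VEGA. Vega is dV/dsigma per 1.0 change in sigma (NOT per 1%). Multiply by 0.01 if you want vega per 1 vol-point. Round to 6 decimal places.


Answer: Vega = 0.099593

Derivation:
d1 = 0.2818328004; d2 = 0.1692720168
phi(d1) = 0.3834088380; exp(-qT) = 1.0000000000; exp(-rT) = 0.9970887459
Vega = S * exp(-qT) * phi(d1) * sqrt(T) = 0.9000 * 1.0000000000 * 0.3834088380 * 0.2886173938 = 0.099593


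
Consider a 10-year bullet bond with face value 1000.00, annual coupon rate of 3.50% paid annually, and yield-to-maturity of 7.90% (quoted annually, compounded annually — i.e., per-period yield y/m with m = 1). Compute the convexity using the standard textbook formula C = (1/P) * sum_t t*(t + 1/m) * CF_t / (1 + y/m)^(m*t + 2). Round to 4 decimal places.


Answer: Convexity = 73.3652

Derivation:
Coupon per period c = face * coupon_rate / m = 35.000000
Periods per year m = 1; per-period yield y/m = 0.079000
Number of cashflows N = 10
Cashflows (t years, CF_t, discount factor 1/(1+y/m)^(m*t), PV):
  t = 1.0000: CF_t = 35.000000, DF = 0.926784, PV = 32.437442
  t = 2.0000: CF_t = 35.000000, DF = 0.858929, PV = 30.062504
  t = 3.0000: CF_t = 35.000000, DF = 0.796041, PV = 27.861450
  t = 4.0000: CF_t = 35.000000, DF = 0.737758, PV = 25.821547
  t = 5.0000: CF_t = 35.000000, DF = 0.683743, PV = 23.930999
  t = 6.0000: CF_t = 35.000000, DF = 0.633682, PV = 22.178868
  t = 7.0000: CF_t = 35.000000, DF = 0.587286, PV = 20.555021
  t = 8.0000: CF_t = 35.000000, DF = 0.544288, PV = 19.050066
  t = 9.0000: CF_t = 35.000000, DF = 0.504437, PV = 17.655298
  t = 10.0000: CF_t = 1035.000000, DF = 0.467504, PV = 483.866887
Price P = sum_t PV_t = 703.420083
Convexity numerator sum_t t*(t + 1/m) * CF_t / (1+y/m)^(m*t + 2):
  t = 1.0000: term = 55.722899
  t = 2.0000: term = 154.929285
  t = 3.0000: term = 287.171983
  t = 4.0000: term = 443.577360
  t = 5.0000: term = 616.650640
  t = 6.0000: term = 800.102776
  t = 7.0000: term = 988.696665
  t = 8.0000: term = 1178.110682
  t = 9.0000: term = 1364.817751
  t = 10.0000: term = 45716.786832
Convexity = (1/P) * sum = 51606.566873 / 703.420083 = 73.365217


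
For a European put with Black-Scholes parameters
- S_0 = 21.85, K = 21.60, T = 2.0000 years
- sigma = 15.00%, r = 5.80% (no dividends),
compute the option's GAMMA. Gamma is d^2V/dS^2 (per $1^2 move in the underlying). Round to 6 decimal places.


d1 = 0.7071426402; d2 = 0.4950106059
phi(d1) = 0.3106886822; exp(-qT) = 1.0000000000; exp(-rT) = 0.8904752233
Gamma = exp(-qT) * phi(d1) / (S * sigma * sqrt(T)) = 1.0000000000 * 0.3106886822 / (21.8500 * 0.1500 * 1.4142135624) = 0.067030

Answer: Gamma = 0.067030


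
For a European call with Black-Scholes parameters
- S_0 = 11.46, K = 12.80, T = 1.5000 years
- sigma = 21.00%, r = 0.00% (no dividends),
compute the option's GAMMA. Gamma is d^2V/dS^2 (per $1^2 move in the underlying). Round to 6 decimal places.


d1 = -0.3013551228; d2 = -0.5585515458
phi(d1) = 0.3812324487; exp(-qT) = 1.0000000000; exp(-rT) = 1.0000000000
Gamma = exp(-qT) * phi(d1) / (S * sigma * sqrt(T)) = 1.0000000000 * 0.3812324487 / (11.4600 * 0.2100 * 1.2247448714) = 0.129342

Answer: Gamma = 0.129342


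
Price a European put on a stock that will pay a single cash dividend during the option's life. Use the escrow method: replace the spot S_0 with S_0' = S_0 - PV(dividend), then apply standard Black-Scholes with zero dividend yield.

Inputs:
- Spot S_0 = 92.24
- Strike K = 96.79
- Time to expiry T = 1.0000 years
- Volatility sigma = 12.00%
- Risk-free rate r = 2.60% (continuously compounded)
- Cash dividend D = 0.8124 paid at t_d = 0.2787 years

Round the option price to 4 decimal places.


PV(D) = D * exp(-r * t_d) = 0.8124 * 0.99277999 = 0.80653446
S_0' = S_0 - PV(D) = 92.2400 - 0.80653446 = 91.43346554
d1 = (ln(S_0'/K) + (r + sigma^2/2)*T) / (sigma*sqrt(T)) = -0.19776773
d2 = d1 - sigma*sqrt(T) = -0.31776773
exp(-rT) = 0.97433509
N(-d1) = 0.57838660; N(-d2) = 0.62466944
P = K * exp(-rT) * N(-d2) - S_0' * N(-d1) = 96.7900 * 0.97433509 * 0.62466944 - 91.43346554 * 0.57838660 = 6.0261

Answer: Price = 6.0261


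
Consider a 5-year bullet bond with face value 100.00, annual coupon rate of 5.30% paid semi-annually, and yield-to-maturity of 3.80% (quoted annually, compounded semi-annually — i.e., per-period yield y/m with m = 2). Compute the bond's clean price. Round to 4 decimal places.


Coupon per period c = face * coupon_rate / m = 2.650000
Periods per year m = 2; per-period yield y/m = 0.019000
Number of cashflows N = 10
Cashflows (t years, CF_t, discount factor 1/(1+y/m)^(m*t), PV):
  t = 0.5000: CF_t = 2.650000, DF = 0.981354, PV = 2.600589
  t = 1.0000: CF_t = 2.650000, DF = 0.963056, PV = 2.552099
  t = 1.5000: CF_t = 2.650000, DF = 0.945099, PV = 2.504513
  t = 2.0000: CF_t = 2.650000, DF = 0.927477, PV = 2.457815
  t = 2.5000: CF_t = 2.650000, DF = 0.910184, PV = 2.411987
  t = 3.0000: CF_t = 2.650000, DF = 0.893213, PV = 2.367014
  t = 3.5000: CF_t = 2.650000, DF = 0.876558, PV = 2.322879
  t = 4.0000: CF_t = 2.650000, DF = 0.860214, PV = 2.279567
  t = 4.5000: CF_t = 2.650000, DF = 0.844175, PV = 2.237063
  t = 5.0000: CF_t = 102.650000, DF = 0.828434, PV = 85.038798
Price P = sum_t PV_t = 106.772324

Answer: Price = 106.7723
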